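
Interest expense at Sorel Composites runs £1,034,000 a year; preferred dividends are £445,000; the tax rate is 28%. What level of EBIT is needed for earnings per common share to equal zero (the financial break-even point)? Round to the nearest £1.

Preferred dividends are paid after tax, so their pre-tax equivalent is £445,000 ÷ (1 − 0.28) = £618,055.56.
Financial break-even EBIT = interest + D_p ÷ (1 − t) = £1,034,000 + £618,055.56 = £1,652,055.56.

£1,652,056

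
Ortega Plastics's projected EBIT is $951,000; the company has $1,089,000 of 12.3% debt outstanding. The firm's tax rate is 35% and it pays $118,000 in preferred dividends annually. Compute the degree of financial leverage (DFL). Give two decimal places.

1.50

Annual interest charges come to $133,947.00.
Pre-tax preferred-dividend burden = $118,000 ÷ (1 − 0.35) = $181,538.46.
DFL = EBIT ÷ [EBIT − I − D_p/(1−t)] = $951,000 ÷ [$951,000 − $133,947.00 − $181,538.46] = $951,000 ÷ $635,514.54 = 1.4964.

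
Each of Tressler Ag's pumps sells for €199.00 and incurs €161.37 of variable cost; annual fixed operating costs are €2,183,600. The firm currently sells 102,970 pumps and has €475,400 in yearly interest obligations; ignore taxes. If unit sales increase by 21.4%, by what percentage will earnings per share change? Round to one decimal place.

At 102,970 units, contribution = 102,970 × €37.63 = €3,874,761.10.
EBIT = €3,874,761.10 − €2,183,600 = €1,691,161.10.
After interest of €475,400.00, pre-tax earnings = €1,215,761.10.
Degree of combined leverage = contribution ÷ (EBIT − I) = €3,874,761.10 ÷ €1,215,761.10 = 3.1871.
%ΔEPS = DCL × %ΔSales = 3.1871 × +21.4% = +68.2%.

+68.2%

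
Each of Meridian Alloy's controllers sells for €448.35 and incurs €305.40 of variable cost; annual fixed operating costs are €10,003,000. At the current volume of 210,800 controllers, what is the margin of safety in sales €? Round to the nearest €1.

Unit CM = price − variable cost = €448.35 − €305.40 = €142.95. Break-even units = €10,003,000 ÷ €142.95 = 69,975.52; break-even revenue = 69,975.52 × €448.35 = €31,373,522.56.
Actual sales revenue = 210,800 × €448.35 = €94,512,180.00.
Margin of safety = €94,512,180.00 − €31,373,522.56 = €63,138,657.

€63,138,657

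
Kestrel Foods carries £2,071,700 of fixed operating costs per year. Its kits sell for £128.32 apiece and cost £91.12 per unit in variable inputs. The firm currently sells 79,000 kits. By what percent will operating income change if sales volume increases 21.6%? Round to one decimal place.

+73.2%

At 79,000 units, contribution = 79,000 × £37.20 = £2,938,800.00.
Operating income = contribution − fixed costs = £2,938,800.00 − £2,071,700 = £867,100.00.
DOL = contribution ÷ EBIT = £2,938,800.00 ÷ £867,100.00 = 3.3892.
Operating income changes by 3.3892 × +21.6% = +73.2%.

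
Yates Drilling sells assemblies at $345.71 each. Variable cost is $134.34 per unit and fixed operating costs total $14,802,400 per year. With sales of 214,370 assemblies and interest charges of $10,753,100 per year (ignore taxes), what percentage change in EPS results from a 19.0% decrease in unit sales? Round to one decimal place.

-43.6%

Contribution at this volume is 214,370 × $211.37 = $45,311,386.90.
EBIT = $45,311,386.90 − $14,802,400 = $30,508,986.90.
Interest = $10,753,100.00, so EBIT − I = $19,755,886.90.
Degree of combined leverage = contribution ÷ (EBIT − I) = $45,311,386.90 ÷ $19,755,886.90 = 2.2936.
EPS therefore changes by 2.2936 × (-19.0%) = -43.6%.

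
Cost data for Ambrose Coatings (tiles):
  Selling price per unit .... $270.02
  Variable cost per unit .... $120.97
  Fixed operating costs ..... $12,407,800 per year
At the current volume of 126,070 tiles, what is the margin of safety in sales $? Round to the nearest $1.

Contribution margin per unit = $270.02 − $120.97 = $149.05. Break-even units = $12,407,800 ÷ $149.05 = 83,245.89; break-even revenue = 83,245.89 × $270.02 = $22,478,055.39.
Current sales = 126,070 × $270.02 = $34,041,421.40.
Margin of safety = $34,041,421.40 − $22,478,055.39 = $11,563,366.

$11,563,366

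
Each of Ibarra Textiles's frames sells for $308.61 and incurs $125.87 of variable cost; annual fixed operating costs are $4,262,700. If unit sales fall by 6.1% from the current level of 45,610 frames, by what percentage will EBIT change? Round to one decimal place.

Contribution at this volume is 45,610 × $182.74 = $8,334,771.40.
EBIT = $8,334,771.40 − $4,262,700 = $4,072,071.40.
DOL = contribution ÷ EBIT = $8,334,771.40 ÷ $4,072,071.40 = 2.0468.
%ΔEBIT = DOL × %ΔSales = 2.0468 × -6.1% = -12.5%.

-12.5%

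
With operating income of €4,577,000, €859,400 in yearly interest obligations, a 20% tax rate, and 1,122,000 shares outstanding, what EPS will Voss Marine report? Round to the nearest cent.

Interest = €859,400.00, so EBT = €4,577,000 − €859,400.00 = €3,717,600.00.
Net income = €3,717,600.00 × (1 − 0.20) = €2,974,080.00.
Per share: €2,974,080.00 / 1,122,000 shares = €2.65.

€2.65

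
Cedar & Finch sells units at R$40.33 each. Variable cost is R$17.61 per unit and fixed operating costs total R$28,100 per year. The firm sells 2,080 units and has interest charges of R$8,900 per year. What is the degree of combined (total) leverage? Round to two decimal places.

At 2,080 units, contribution = 2,080 × R$22.72 = R$47,257.60.
Subtracting fixed costs: EBIT = R$47,257.60 − R$28,100 = R$19,157.60. Interest = R$8,900.00, so EBIT − I = R$10,257.60.
DCL = contribution ÷ (EBIT − I) = R$47,257.60 ÷ R$10,257.60 = 4.6071.

4.61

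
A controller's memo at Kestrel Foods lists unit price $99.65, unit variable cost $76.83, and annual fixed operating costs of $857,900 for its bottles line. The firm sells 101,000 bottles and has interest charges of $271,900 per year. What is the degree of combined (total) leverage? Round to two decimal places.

1.96

At 101,000 units, contribution = 101,000 × $22.82 = $2,304,820.00.
EBIT = $2,304,820.00 − $857,900 = $1,446,920.00. Interest = $271,900.00, so EBIT − I = $1,175,020.00.
Degree of total leverage = total CM / (EBIT − interest) = $2,304,820.00 / $1,175,020.00 = 1.9615.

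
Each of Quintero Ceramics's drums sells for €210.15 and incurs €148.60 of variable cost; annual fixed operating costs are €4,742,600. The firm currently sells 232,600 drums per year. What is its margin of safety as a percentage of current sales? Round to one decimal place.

Each unit contributes €210.15 − €148.60 = €61.55. Break-even units = €4,742,600 ÷ €61.55 = 77,052.80; break-even revenue = 77,052.80 × €210.15 = €16,192,646.47.
Actual sales revenue = 232,600 × €210.15 = €48,880,890.00.
Margin of safety = (€48,880,890.00 − €16,192,646.47) ÷ €48,880,890.00 = 66.9%.

66.9%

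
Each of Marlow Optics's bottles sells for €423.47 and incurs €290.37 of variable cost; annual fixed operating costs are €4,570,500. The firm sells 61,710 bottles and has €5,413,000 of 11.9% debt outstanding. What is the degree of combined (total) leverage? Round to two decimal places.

Total contribution margin = 61,710 × €133.10 = €8,213,601.00.
EBIT = €8,213,601.00 − €4,570,500 = €3,643,101.00. Interest = €644,147.00, so EBIT − I = €2,998,954.00.
Degree of total leverage = total CM / (EBIT − interest) = €8,213,601.00 / €2,998,954.00 = 2.7388.

2.74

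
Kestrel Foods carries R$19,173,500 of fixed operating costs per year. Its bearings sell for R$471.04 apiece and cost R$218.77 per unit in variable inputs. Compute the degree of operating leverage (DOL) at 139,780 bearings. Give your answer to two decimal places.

2.19

Contribution at this volume is 139,780 × R$252.27 = R$35,262,300.60.
EBIT = R$35,262,300.60 − R$19,173,500 = R$16,088,800.60.
Degree of operating leverage = R$35,262,300.60 / R$16,088,800.60 = 2.1917.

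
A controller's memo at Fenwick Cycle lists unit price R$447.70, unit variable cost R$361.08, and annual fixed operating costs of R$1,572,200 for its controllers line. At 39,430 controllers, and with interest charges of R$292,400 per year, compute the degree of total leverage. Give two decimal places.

2.20

Total contribution margin = 39,430 × R$86.62 = R$3,415,426.60.
EBIT = R$3,415,426.60 − R$1,572,200 = R$1,843,226.60. Interest = R$292,400.00, so EBIT − I = R$1,550,826.60.
DCL = contribution ÷ (EBIT − I) = R$3,415,426.60 ÷ R$1,550,826.60 = 2.2023.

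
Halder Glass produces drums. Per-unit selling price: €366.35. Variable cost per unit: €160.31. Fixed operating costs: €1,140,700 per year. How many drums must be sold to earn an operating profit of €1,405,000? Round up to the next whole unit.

12,356 drums

Each unit contributes €366.35 − €160.31 = €206.04.
Units = (FC + target) / CM = (€1,140,700 + €1,405,000) / €206.04 = 12,355.37, so 12,356 drums.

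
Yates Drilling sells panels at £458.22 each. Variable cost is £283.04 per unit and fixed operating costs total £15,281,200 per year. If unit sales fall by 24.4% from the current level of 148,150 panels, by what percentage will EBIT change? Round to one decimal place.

-59.3%

Total contribution margin = 148,150 × £175.18 = £25,952,917.00.
Subtracting fixed costs: EBIT = £25,952,917.00 − £15,281,200 = £10,671,717.00.
So DOL = total CM / EBIT = £25,952,917.00 / £10,671,717.00 = 2.4319.
So EBIT moves 2.4319 × (-24.4%) = -59.3%.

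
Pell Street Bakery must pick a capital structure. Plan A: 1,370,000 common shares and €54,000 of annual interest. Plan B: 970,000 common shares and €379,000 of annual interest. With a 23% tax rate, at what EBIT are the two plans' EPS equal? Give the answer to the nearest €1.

€1,167,125

At indifference, (EBIT − 54,000)(1 − t)/1,370,000 = (EBIT − 379,000)(1 − t)/970,000.
The (1 − t) factor cancels: (EBIT − 54,000) × 970,000 = (EBIT − 379,000) × 1,370,000.
Solving, EBIT = (379,000·1,370,000 − 54,000·970,000) / (1,370,000 − 970,000) = 466,850,000,000 / 400,000 = 1,167,125.00.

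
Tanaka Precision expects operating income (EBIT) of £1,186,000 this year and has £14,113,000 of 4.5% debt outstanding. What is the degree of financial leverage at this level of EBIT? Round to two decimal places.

2.15

Interest = £635,085.00.
DFL = EBIT ÷ (EBIT − I) = £1,186,000 ÷ (£1,186,000 − £635,085.00) = £1,186,000 ÷ £550,915.00 = 2.1528.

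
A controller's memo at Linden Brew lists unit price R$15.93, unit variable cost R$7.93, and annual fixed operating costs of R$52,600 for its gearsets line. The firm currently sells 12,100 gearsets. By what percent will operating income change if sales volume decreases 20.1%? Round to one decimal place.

-44.0%

Contribution at this volume is 12,100 × R$8.00 = R$96,800.00.
Operating income = contribution − fixed costs = R$96,800.00 − R$52,600 = R$44,200.00.
Degree of operating leverage = R$96,800.00 / R$44,200.00 = 2.1900.
Operating income changes by 2.1900 × -20.1% = -44.0%.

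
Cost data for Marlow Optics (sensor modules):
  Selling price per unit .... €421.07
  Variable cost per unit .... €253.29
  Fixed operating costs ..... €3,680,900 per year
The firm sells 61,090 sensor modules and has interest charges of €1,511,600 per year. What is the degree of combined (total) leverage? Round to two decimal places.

Total contribution margin = 61,090 × €167.78 = €10,249,680.20.
Subtracting fixed costs: EBIT = €10,249,680.20 − €3,680,900 = €6,568,780.20. Interest = €1,511,600.00, so EBIT − I = €5,057,180.20.
Degree of total leverage = total CM / (EBIT − interest) = €10,249,680.20 / €5,057,180.20 = 2.0268.

2.03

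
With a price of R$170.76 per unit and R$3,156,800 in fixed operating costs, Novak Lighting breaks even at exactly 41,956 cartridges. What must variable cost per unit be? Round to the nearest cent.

Contribution per unit must be FC / Q = R$3,156,800 / 41,956 = R$75.2407.
Variable cost per unit = R$170.76 − R$75.2407 = R$95.52.

R$95.52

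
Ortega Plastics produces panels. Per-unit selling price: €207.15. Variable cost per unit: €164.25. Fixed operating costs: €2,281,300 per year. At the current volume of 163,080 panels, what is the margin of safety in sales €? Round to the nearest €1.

Unit CM = price − variable cost = €207.15 − €164.25 = €42.90. Break-even units = €2,281,300 ÷ €42.90 = 53,177.16; break-even revenue = 53,177.16 × €207.15 = €11,015,647.90.
Actual sales revenue = 163,080 × €207.15 = €33,782,022.00.
Margin of safety = €33,782,022.00 − €11,015,647.90 = €22,766,374.

€22,766,374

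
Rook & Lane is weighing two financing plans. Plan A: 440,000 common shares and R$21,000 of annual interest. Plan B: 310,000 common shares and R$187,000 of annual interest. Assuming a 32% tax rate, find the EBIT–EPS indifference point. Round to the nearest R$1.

Set EPS_A = EPS_B: (EBIT − R$21,000)(1 − 0.32) ÷ 440,000 = (EBIT − R$187,000)(1 − 0.32) ÷ 310,000.
The (1 − t) factor cancels: (EBIT − 21,000) × 310,000 = (EBIT − 187,000) × 440,000.
Solving, EBIT = (187,000·440,000 − 21,000·310,000) / (440,000 − 310,000) = 75,770,000,000 / 130,000 = 582,846.15.

R$582,846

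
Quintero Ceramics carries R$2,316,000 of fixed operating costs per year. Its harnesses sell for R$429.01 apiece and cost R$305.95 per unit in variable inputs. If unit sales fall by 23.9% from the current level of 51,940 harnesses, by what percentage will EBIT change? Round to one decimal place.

-37.5%

At 51,940 units, contribution = 51,940 × R$123.06 = R$6,391,736.40.
Subtracting fixed costs: EBIT = R$6,391,736.40 − R$2,316,000 = R$4,075,736.40.
So DOL = total CM / EBIT = R$6,391,736.40 / R$4,075,736.40 = 1.5682.
Operating income changes by 1.5682 × -23.9% = -37.5%.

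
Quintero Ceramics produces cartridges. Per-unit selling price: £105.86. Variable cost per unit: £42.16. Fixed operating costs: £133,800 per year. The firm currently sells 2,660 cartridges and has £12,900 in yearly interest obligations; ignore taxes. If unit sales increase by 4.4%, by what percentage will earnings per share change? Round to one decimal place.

Total contribution margin = 2,660 × £63.70 = £169,442.00.
Subtracting fixed costs: EBIT = £169,442.00 − £133,800 = £35,642.00.
Interest = £12,900.00, so EBIT − I = £22,742.00.
DCL = total CM / (EBIT − I) = £169,442.00 / £22,742.00 = 7.4506.
EPS therefore changes by 7.4506 × (+4.4%) = +32.8%.

+32.8%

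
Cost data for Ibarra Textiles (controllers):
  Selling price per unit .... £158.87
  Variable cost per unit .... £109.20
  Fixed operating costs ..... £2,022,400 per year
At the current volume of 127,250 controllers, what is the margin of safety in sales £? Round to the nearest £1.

£13,747,541

Each unit contributes £158.87 − £109.20 = £49.67. Break-even units = £2,022,400 ÷ £49.67 = 40,716.73; break-even revenue = 40,716.73 × £158.87 = £6,468,666.96.
Actual sales revenue = 127,250 × £158.87 = £20,216,207.50.
Margin of safety = £20,216,207.50 − £6,468,666.96 = £13,747,541.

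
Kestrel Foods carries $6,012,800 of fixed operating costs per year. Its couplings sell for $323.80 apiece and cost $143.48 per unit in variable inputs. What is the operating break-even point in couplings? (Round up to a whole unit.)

33,346 couplings

Contribution margin per unit = $323.80 − $143.48 = $180.32.
Break-even Q = $6,012,800 / $180.32 = 33,345.16 → 33,346 couplings.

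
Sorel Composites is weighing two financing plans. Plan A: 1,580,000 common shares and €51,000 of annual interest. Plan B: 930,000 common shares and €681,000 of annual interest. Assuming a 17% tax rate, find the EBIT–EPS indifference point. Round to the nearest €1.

€1,582,385

Set EPS_A = EPS_B: (EBIT − €51,000)(1 − 0.17) ÷ 1,580,000 = (EBIT − €681,000)(1 − 0.17) ÷ 930,000.
The (1 − t) factor cancels: (EBIT − 51,000) × 930,000 = (EBIT − 681,000) × 1,580,000.
Solving, EBIT = (681,000·1,580,000 − 51,000·930,000) / (1,580,000 − 930,000) = 1,028,550,000,000 / 650,000 = 1,582,384.62.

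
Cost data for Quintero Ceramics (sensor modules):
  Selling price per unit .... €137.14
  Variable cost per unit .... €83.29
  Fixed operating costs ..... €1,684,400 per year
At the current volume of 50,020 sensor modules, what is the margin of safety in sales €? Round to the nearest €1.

Unit CM = price − variable cost = €137.14 − €83.29 = €53.85. Break-even units = €1,684,400 ÷ €53.85 = 31,279.48; break-even revenue = 31,279.48 × €137.14 = €4,289,667.89.
Actual sales revenue = 50,020 × €137.14 = €6,859,742.80.
Margin of safety = €6,859,742.80 − €4,289,667.89 = €2,570,075.

€2,570,075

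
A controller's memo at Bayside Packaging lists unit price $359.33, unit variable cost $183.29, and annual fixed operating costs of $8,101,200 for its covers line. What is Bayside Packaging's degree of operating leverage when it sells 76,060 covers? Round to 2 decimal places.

Total contribution margin = 76,060 × $176.04 = $13,389,602.40.
Operating income = contribution − fixed costs = $13,389,602.40 − $8,101,200 = $5,288,402.40.
DOL = contribution ÷ EBIT = $13,389,602.40 ÷ $5,288,402.40 = 2.5319.

2.53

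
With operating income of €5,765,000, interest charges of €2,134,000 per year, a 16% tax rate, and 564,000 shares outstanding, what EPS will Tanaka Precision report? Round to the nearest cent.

€5.41

Interest = €2,134,000.00, so EBT = €5,765,000 − €2,134,000.00 = €3,631,000.00.
Net income = €3,631,000.00 × (1 − 0.16) = €3,050,040.00.
EPS = €3,050,040.00 ÷ 564,000 = €5.41.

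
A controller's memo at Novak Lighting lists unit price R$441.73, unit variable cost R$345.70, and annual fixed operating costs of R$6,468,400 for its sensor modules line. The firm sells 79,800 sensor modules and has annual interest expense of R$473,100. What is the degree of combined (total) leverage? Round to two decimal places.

10.62

Total contribution margin = 79,800 × R$96.03 = R$7,663,194.00.
EBIT = R$7,663,194.00 − R$6,468,400 = R$1,194,794.00. Interest = R$473,100.00.
DOL = R$7,663,194.00 ÷ R$1,194,794.00 = 6.4138; DFL = R$1,194,794.00 ÷ R$721,694.00 = 1.6555.
Combined leverage = 6.4138 × 1.6555 = 10.6180.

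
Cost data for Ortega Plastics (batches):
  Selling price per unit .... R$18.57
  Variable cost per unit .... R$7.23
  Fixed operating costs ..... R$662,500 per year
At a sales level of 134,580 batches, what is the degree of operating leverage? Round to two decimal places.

At 134,580 units, contribution = 134,580 × R$11.34 = R$1,526,137.20.
EBIT = R$1,526,137.20 − R$662,500 = R$863,637.20.
So DOL = total CM / EBIT = R$1,526,137.20 / R$863,637.20 = 1.7671.

1.77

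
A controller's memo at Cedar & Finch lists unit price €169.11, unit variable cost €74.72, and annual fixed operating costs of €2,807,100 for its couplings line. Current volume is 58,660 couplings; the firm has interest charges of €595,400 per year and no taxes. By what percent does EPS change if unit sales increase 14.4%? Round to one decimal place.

Contribution at this volume is 58,660 × €94.39 = €5,536,917.40.
Operating income = contribution − fixed costs = €5,536,917.40 − €2,807,100 = €2,729,817.40.
Interest = €595,400.00, so EBIT − I = €2,134,417.40.
DCL = total CM / (EBIT − I) = €5,536,917.40 / €2,134,417.40 = 2.5941.
%ΔEPS = DCL × %ΔSales = 2.5941 × +14.4% = +37.4%.

+37.4%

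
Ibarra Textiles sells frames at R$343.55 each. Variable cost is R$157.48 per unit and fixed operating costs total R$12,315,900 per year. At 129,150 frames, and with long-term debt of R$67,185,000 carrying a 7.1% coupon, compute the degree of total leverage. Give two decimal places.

3.46

Contribution at this volume is 129,150 × R$186.07 = R$24,030,940.50.
Operating income = contribution − fixed costs = R$24,030,940.50 − R$12,315,900 = R$11,715,040.50. Interest = R$4,770,135.00, so EBIT − I = R$6,944,905.50.
DCL = contribution ÷ (EBIT − I) = R$24,030,940.50 ÷ R$6,944,905.50 = 3.4602.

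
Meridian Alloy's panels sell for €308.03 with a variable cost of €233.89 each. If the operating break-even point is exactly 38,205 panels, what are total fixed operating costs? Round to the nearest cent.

Contribution margin per unit = €308.03 − €233.89 = €74.14.
Fixed costs = break-even units × CM = 38,205 × €74.14 = €2,832,518.70.

€2,832,518.70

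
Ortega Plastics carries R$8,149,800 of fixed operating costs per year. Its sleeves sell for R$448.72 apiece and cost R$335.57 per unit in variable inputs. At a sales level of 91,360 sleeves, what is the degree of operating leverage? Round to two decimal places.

4.73

Total contribution margin = 91,360 × R$113.15 = R$10,337,384.00.
Subtracting fixed costs: EBIT = R$10,337,384.00 − R$8,149,800 = R$2,187,584.00.
Degree of operating leverage = R$10,337,384.00 / R$2,187,584.00 = 4.7255.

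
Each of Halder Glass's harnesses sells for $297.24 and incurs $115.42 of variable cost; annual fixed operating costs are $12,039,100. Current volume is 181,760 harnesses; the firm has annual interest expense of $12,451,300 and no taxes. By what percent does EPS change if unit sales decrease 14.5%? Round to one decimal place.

-56.0%

At 181,760 units, contribution = 181,760 × $181.82 = $33,047,603.20.
Subtracting fixed costs: EBIT = $33,047,603.20 − $12,039,100 = $21,008,503.20.
Interest = $12,451,300.00, so EBIT − I = $8,557,203.20.
DCL = total CM / (EBIT − I) = $33,047,603.20 / $8,557,203.20 = 3.8620.
EPS therefore changes by 3.8620 × (-14.5%) = -56.0%.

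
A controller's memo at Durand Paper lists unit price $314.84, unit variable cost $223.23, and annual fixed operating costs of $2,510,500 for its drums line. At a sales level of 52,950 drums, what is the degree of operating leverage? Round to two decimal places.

Total contribution margin = 52,950 × $91.61 = $4,850,749.50.
EBIT = $4,850,749.50 − $2,510,500 = $2,340,249.50.
DOL = contribution ÷ EBIT = $4,850,749.50 ÷ $2,340,249.50 = 2.0727.

2.07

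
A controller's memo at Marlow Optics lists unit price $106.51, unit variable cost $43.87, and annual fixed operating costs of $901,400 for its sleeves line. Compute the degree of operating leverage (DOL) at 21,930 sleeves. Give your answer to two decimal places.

2.91

Contribution at this volume is 21,930 × $62.64 = $1,373,695.20.
EBIT = $1,373,695.20 − $901,400 = $472,295.20.
So DOL = total CM / EBIT = $1,373,695.20 / $472,295.20 = 2.9086.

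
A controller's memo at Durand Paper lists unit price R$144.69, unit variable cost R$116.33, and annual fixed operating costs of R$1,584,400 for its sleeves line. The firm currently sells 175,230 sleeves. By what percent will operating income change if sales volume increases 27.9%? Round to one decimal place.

At 175,230 units, contribution = 175,230 × R$28.36 = R$4,969,522.80.
Operating income = contribution − fixed costs = R$4,969,522.80 − R$1,584,400 = R$3,385,122.80.
DOL = contribution ÷ EBIT = R$4,969,522.80 ÷ R$3,385,122.80 = 1.4680.
Operating income changes by 1.4680 × +27.9% = +41.0%.

+41.0%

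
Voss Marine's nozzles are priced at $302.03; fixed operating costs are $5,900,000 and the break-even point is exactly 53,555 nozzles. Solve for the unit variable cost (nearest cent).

$191.86

At break-even, FC = Q × (P − VC), so P − VC = $5,900,000 ÷ 53,555 = $110.1671.
Hence VC = price − CM = $302.03 − $110.1671 = $191.86.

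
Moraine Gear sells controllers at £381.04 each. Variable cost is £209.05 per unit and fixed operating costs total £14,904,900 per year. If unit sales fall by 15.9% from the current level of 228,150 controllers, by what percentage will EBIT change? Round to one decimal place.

-25.6%

At 228,150 units, contribution = 228,150 × £171.99 = £39,239,518.50.
Operating income = contribution − fixed costs = £39,239,518.50 − £14,904,900 = £24,334,618.50.
So DOL = total CM / EBIT = £39,239,518.50 / £24,334,618.50 = 1.6125.
Operating income changes by 1.6125 × -15.9% = -25.6%.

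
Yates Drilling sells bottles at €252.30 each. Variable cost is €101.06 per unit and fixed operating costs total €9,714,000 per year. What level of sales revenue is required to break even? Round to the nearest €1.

€16,204,987

CM per unit = €252.30 − €101.06 = €151.24; CM ratio = €151.24 / €252.30 = 0.5994.
Break-even sales = FC ÷ CM ratio = €9,714,000 × €252.30 / €151.24 = €16,204,987.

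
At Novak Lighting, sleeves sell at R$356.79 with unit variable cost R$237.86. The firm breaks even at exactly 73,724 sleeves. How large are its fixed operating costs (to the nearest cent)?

Each unit contributes R$356.79 − R$237.86 = R$118.93.
Fixed costs = break-even units × CM = 73,724 × R$118.93 = R$8,767,995.32.

R$8,767,995.32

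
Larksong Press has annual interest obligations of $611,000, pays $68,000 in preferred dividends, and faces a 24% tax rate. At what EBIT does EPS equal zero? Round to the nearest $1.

Preferred dividends are paid after tax, so their pre-tax equivalent is $68,000 ÷ (1 − 0.24) = $89,473.68.
Financial break-even EBIT = interest + D_p ÷ (1 − t) = $611,000 + $89,473.68 = $700,473.68.

$700,474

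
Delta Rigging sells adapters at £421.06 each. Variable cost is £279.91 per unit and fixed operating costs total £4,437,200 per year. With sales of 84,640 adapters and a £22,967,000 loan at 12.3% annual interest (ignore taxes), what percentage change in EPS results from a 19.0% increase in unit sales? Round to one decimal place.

Total contribution margin = 84,640 × £141.15 = £11,946,936.00.
Operating income = contribution − fixed costs = £11,946,936.00 − £4,437,200 = £7,509,736.00.
Interest = £2,824,941.00, so EBIT − I = £4,684,795.00.
DCL = total CM / (EBIT − I) = £11,946,936.00 / £4,684,795.00 = 2.5502.
%ΔEPS = DCL × %ΔSales = 2.5502 × +19.0% = +48.5%.

+48.5%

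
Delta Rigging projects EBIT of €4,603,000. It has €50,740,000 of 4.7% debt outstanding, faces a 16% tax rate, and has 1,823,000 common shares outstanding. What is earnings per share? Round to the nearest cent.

€1.02

Pre-tax income = €4,603,000 − €2,384,780.00 = €2,218,220.00.
Net income = €2,218,220.00 × (1 − 0.16) = €1,863,304.80.
Per share: €1,863,304.80 / 1,823,000 shares = €1.02.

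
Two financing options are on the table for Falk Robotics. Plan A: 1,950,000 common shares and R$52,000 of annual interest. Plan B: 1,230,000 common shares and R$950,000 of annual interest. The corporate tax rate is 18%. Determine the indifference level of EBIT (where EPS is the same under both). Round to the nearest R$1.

Set EPS_A = EPS_B: (EBIT − R$52,000)(1 − 0.18) ÷ 1,950,000 = (EBIT − R$950,000)(1 − 0.18) ÷ 1,230,000.
Cancelling (1 − t) and cross-multiplying: 1,230,000·(EBIT − 52,000) = 1,950,000·(EBIT − 950,000).
Solving, EBIT = (950,000·1,950,000 − 52,000·1,230,000) / (1,950,000 − 1,230,000) = 1,788,540,000,000 / 720,000 = 2,484,083.33.

R$2,484,083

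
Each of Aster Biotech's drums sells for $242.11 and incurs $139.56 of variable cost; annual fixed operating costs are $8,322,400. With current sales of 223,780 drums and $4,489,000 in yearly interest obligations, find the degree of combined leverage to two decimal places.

2.26

Total contribution margin = 223,780 × $102.55 = $22,948,639.00.
EBIT = $22,948,639.00 − $8,322,400 = $14,626,239.00. Interest = $4,489,000.00, so EBIT − I = $10,137,239.00.
DCL = contribution ÷ (EBIT − I) = $22,948,639.00 ÷ $10,137,239.00 = 2.2638.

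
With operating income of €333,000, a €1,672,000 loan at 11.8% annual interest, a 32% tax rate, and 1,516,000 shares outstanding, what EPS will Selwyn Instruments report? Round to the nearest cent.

€0.06

Interest = €197,296.00, so EBT = €333,000 − €197,296.00 = €135,704.00.
Net income = €135,704.00 × (1 − 0.32) = €92,278.72.
EPS = €92,278.72 ÷ 1,516,000 = €0.06.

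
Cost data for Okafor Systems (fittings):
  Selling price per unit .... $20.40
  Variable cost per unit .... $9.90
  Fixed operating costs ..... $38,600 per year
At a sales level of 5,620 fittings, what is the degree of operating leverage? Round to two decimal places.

Total contribution margin = 5,620 × $10.50 = $59,010.00.
EBIT = $59,010.00 − $38,600 = $20,410.00.
So DOL = total CM / EBIT = $59,010.00 / $20,410.00 = 2.8912.

2.89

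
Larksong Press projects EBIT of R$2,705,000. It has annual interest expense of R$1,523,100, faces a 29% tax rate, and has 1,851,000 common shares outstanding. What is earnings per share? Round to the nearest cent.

Interest = R$1,523,100.00, so EBT = R$2,705,000 − R$1,523,100.00 = R$1,181,900.00.
Net income = R$1,181,900.00 × (1 − 0.29) = R$839,149.00.
Per share: R$839,149.00 / 1,851,000 shares = R$0.45.

R$0.45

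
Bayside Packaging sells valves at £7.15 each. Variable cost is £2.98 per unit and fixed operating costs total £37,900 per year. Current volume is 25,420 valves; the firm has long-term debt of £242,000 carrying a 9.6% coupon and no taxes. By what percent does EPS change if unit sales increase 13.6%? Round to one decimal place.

Total contribution margin = 25,420 × £4.17 = £106,001.40.
Subtracting fixed costs: EBIT = £106,001.40 − £37,900 = £68,101.40.
Interest = £23,232.00, so EBIT − I = £44,869.40.
Degree of combined leverage = contribution ÷ (EBIT − I) = £106,001.40 ÷ £44,869.40 = 2.3624.
EPS therefore changes by 2.3624 × (+13.6%) = +32.1%.

+32.1%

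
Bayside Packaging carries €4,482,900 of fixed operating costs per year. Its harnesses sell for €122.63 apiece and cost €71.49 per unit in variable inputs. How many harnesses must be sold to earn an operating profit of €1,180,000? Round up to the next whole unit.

Each unit contributes €122.63 − €71.49 = €51.14.
Need Q such that Q × €51.14 − €4,482,900 = €1,180,000, i.e. Q = €5,662,900 / €51.14 = 110,733.28 → 110,734.

110,734 harnesses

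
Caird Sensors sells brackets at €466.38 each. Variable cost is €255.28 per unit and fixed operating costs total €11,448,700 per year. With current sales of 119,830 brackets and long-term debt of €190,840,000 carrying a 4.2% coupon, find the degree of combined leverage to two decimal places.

4.34

Total contribution margin = 119,830 × €211.10 = €25,296,113.00.
Operating income = contribution − fixed costs = €25,296,113.00 − €11,448,700 = €13,847,413.00. Interest = €8,015,280.00.
DOL = €25,296,113.00 ÷ €13,847,413.00 = 1.8268; DFL = €13,847,413.00 ÷ €5,832,133.00 = 2.3743.
Combined leverage = 1.8268 × 2.3743 = 4.3374.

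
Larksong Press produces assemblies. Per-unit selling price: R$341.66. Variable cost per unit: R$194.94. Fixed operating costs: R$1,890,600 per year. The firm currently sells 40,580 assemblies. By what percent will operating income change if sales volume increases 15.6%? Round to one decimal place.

Total contribution margin = 40,580 × R$146.72 = R$5,953,897.60.
Subtracting fixed costs: EBIT = R$5,953,897.60 − R$1,890,600 = R$4,063,297.60.
So DOL = total CM / EBIT = R$5,953,897.60 / R$4,063,297.60 = 1.4653.
So EBIT moves 1.4653 × (+15.6%) = +22.9%.

+22.9%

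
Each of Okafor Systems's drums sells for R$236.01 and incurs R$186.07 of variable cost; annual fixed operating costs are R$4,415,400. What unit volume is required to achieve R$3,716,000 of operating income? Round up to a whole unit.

Contribution margin per unit = R$236.01 − R$186.07 = R$49.94.
Required volume = (fixed costs + target profit) ÷ CM = (R$4,415,400 + R$3,716,000) ÷ R$49.94 = 162,823.39, so 162,824 drums.

162,824 drums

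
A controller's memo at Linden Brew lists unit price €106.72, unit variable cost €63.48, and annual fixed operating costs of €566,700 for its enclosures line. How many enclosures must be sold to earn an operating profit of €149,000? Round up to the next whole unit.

Each unit contributes €106.72 − €63.48 = €43.24.
Need Q such that Q × €43.24 − €566,700 = €149,000, i.e. Q = €715,700 / €43.24 = 16,551.80 → 16,552.

16,552 enclosures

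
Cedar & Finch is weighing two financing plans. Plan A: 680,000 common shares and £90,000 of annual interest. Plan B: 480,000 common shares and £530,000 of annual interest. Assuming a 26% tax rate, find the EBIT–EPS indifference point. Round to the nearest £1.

£1,586,000

At indifference, (EBIT − 90,000)(1 − t)/680,000 = (EBIT − 530,000)(1 − t)/480,000.
Cancelling (1 − t) and cross-multiplying: 480,000·(EBIT − 90,000) = 680,000·(EBIT − 530,000).
Solving, EBIT = (530,000·680,000 − 90,000·480,000) / (680,000 − 480,000) = 317,200,000,000 / 200,000 = 1,586,000.00.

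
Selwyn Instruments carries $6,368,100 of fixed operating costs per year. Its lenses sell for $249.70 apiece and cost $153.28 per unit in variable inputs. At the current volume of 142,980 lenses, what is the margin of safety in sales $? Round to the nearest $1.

Each unit contributes $249.70 − $153.28 = $96.42. Break-even units = $6,368,100 ÷ $96.42 = 66,045.43; break-even revenue = 66,045.43 × $249.70 = $16,491,542.94.
Current sales = 142,980 × $249.70 = $35,702,106.00.
Margin of safety = $35,702,106.00 − $16,491,542.94 = $19,210,563.

$19,210,563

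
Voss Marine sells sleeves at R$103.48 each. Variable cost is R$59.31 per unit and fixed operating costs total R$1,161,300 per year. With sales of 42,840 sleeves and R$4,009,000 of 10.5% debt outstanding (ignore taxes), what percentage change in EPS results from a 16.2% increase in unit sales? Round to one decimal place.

+98.9%

At 42,840 units, contribution = 42,840 × R$44.17 = R$1,892,242.80.
Operating income = contribution − fixed costs = R$1,892,242.80 − R$1,161,300 = R$730,942.80.
Interest = R$420,945.00, so EBIT − I = R$309,997.80.
DCL = total CM / (EBIT − I) = R$1,892,242.80 / R$309,997.80 = 6.1041.
EPS therefore changes by 6.1041 × (+16.2%) = +98.9%.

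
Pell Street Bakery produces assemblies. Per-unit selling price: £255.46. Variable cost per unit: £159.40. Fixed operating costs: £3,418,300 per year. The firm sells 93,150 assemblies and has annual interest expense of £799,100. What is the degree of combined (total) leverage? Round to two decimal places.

Total contribution margin = 93,150 × £96.06 = £8,947,989.00.
EBIT = £8,947,989.00 − £3,418,300 = £5,529,689.00. Interest = £799,100.00, so EBIT − I = £4,730,589.00.
Degree of total leverage = total CM / (EBIT − interest) = £8,947,989.00 / £4,730,589.00 = 1.8915.

1.89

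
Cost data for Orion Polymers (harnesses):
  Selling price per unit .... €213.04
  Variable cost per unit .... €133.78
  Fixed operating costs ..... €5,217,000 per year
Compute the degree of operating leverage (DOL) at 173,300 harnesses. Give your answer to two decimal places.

Contribution at this volume is 173,300 × €79.26 = €13,735,758.00.
Operating income = contribution − fixed costs = €13,735,758.00 − €5,217,000 = €8,518,758.00.
DOL = contribution ÷ EBIT = €13,735,758.00 ÷ €8,518,758.00 = 1.6124.

1.61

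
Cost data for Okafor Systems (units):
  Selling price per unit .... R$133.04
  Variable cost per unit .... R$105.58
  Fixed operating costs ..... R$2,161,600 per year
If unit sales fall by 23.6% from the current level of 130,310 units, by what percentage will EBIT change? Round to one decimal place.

At 130,310 units, contribution = 130,310 × R$27.46 = R$3,578,312.60.
EBIT = R$3,578,312.60 − R$2,161,600 = R$1,416,712.60.
DOL = contribution ÷ EBIT = R$3,578,312.60 ÷ R$1,416,712.60 = 2.5258.
So EBIT moves 2.5258 × (-23.6%) = -59.6%.

-59.6%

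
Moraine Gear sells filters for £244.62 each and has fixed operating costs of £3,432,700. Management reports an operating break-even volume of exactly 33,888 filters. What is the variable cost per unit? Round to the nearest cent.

£143.32

Contribution per unit must be FC / Q = £3,432,700 / 33,888 = £101.2954.
Hence VC = price − CM = £244.62 − £101.2954 = £143.32.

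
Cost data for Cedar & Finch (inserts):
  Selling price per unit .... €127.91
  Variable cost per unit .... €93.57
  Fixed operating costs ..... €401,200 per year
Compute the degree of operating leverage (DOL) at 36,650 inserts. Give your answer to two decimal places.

1.47

Total contribution margin = 36,650 × €34.34 = €1,258,561.00.
Operating income = contribution − fixed costs = €1,258,561.00 − €401,200 = €857,361.00.
Degree of operating leverage = €1,258,561.00 / €857,361.00 = 1.4679.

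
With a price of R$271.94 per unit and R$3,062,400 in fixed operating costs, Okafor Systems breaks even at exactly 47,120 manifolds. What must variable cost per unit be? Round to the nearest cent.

Contribution per unit must be FC / Q = R$3,062,400 / 47,120 = R$64.9915.
Hence VC = price − CM = R$271.94 − R$64.9915 = R$206.95.

R$206.95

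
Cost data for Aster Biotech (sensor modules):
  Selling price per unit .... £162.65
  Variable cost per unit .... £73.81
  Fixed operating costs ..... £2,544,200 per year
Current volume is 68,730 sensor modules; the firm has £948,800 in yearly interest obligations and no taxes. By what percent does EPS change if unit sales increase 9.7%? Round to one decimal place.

+22.7%

Contribution at this volume is 68,730 × £88.84 = £6,105,973.20.
Subtracting fixed costs: EBIT = £6,105,973.20 − £2,544,200 = £3,561,773.20.
After interest of £948,800.00, pre-tax earnings = £2,612,973.20.
DCL = total CM / (EBIT − I) = £6,105,973.20 / £2,612,973.20 = 2.3368.
%ΔEPS = DCL × %ΔSales = 2.3368 × +9.7% = +22.7%.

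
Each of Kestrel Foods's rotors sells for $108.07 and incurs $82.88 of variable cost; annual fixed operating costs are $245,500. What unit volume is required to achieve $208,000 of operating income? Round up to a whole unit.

Contribution margin per unit = $108.07 − $82.88 = $25.19.
Units = (FC + target) / CM = ($245,500 + $208,000) / $25.19 = 18,003.18, so 18,004 rotors.

18,004 rotors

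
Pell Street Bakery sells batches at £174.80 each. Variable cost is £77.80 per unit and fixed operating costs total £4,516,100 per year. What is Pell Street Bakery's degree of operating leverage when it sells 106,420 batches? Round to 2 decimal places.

1.78

At 106,420 units, contribution = 106,420 × £97.00 = £10,322,740.00.
Subtracting fixed costs: EBIT = £10,322,740.00 − £4,516,100 = £5,806,640.00.
So DOL = total CM / EBIT = £10,322,740.00 / £5,806,640.00 = 1.7777.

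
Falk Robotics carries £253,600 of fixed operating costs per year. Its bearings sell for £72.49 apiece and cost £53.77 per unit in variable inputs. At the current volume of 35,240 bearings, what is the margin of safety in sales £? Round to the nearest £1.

Unit CM = price − variable cost = £72.49 − £53.77 = £18.72. Break-even units = £253,600 ÷ £18.72 = 13,547.01; break-even revenue = 13,547.01 × £72.49 = £982,022.65.
Actual sales revenue = 35,240 × £72.49 = £2,554,547.60.
Margin of safety = £2,554,547.60 − £982,022.65 = £1,572,525.

£1,572,525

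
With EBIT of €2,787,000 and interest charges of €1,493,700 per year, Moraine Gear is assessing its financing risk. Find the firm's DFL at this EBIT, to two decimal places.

2.15

Interest = €1,493,700.00.
Degree of financial leverage = EBIT / (EBIT − interest) = €2,787,000 / €1,293,300.00 = 2.1550.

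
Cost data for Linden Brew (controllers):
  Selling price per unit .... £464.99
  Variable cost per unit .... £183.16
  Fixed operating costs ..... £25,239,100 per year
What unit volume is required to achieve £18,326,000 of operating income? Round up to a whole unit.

154,580 controllers

Contribution margin per unit = £464.99 − £183.16 = £281.83.
Units = (FC + target) / CM = (£25,239,100 + £18,326,000) / £281.83 = 154,579.36, so 154,580 controllers.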